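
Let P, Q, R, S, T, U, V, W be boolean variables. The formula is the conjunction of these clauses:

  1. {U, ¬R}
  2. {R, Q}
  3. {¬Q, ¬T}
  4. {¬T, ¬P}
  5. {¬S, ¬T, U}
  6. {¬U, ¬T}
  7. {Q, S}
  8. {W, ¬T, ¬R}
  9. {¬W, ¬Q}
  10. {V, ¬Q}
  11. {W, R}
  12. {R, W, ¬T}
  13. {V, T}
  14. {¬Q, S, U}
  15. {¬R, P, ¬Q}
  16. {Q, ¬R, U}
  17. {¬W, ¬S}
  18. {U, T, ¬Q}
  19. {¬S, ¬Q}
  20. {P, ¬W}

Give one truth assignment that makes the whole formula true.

P=False, Q=False, R=True, S=True, T=False, U=True, V=True, W=False

Check each clause:
  1. {U, ¬R} — U is true.
  2. {Q, R} — R is true.
  3. {¬Q, ¬T} — ¬T is true.
  4. {¬P, ¬T} — ¬T is true.
  5. {¬S, ¬T, U} — ¬T is true.
  6. {¬U, ¬T} — ¬T is true.
  7. {Q, S} — S is true.
  8. {¬T, W, ¬R} — ¬T is true.
  9. {¬Q, ¬W} — ¬W is true.
  10. {V, ¬Q} — ¬Q is true.
  11. {R, W} — R is true.
  12. {¬T, R, W} — R is true.
  13. {T, V} — V is true.
  14. {U, ¬Q, S} — S is true.
  15. {¬Q, ¬R, P} — ¬Q is true.
  16. {¬R, U, Q} — U is true.
  17. {¬W, ¬S} — ¬W is true.
  18. {¬Q, U, T} — ¬Q is true.
  19. {¬Q, ¬S} — ¬Q is true.
  20. {¬W, P} — ¬W is true.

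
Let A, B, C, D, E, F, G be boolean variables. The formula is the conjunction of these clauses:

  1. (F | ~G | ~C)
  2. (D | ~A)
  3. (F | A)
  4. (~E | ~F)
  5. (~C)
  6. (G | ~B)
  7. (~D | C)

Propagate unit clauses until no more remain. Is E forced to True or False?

False

(~C) is a unit clause: C = False.
In (C | ~D), C is now false; ~D must hold, so D = False.
In (~A | D), D is now false; ~A must hold, so A = False.
In (A | F), A is now false; F must hold, so F = True.
(~E | ~F) with F = True leaves only ~E, so E = False.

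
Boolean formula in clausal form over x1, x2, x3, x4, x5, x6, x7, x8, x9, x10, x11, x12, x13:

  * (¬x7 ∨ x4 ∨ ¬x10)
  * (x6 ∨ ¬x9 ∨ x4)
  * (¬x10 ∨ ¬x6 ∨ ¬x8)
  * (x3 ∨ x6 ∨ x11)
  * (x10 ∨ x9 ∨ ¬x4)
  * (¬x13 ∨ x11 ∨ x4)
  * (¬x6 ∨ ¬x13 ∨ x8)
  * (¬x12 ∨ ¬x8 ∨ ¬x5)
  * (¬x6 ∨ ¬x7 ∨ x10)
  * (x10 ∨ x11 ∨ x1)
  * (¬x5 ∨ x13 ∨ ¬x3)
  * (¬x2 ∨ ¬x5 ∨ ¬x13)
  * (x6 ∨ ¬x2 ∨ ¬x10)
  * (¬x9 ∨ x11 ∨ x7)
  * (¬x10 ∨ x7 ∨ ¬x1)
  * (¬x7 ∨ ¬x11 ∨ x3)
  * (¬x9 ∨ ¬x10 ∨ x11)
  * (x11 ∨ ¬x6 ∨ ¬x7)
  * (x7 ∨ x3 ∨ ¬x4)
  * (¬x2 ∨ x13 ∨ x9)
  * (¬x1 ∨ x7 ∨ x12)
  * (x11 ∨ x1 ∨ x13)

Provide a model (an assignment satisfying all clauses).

Pure literal: x5 appears only negated; assign x5 = False.
Set x1 = True and propagate.
Branch on x2: take x2 = True.
Try x3 = True.
The remaining clauses are satisfied by x4 = True, x6 = False, x7 = False, x8 = True, x9 = True, x10 = False, x11 = True, x12 = True, x13 = False.

x1=T, x2=T, x3=T, x4=T, x5=F, x6=F, x7=F, x8=T, x9=T, x10=F, x11=T, x12=T, x13=F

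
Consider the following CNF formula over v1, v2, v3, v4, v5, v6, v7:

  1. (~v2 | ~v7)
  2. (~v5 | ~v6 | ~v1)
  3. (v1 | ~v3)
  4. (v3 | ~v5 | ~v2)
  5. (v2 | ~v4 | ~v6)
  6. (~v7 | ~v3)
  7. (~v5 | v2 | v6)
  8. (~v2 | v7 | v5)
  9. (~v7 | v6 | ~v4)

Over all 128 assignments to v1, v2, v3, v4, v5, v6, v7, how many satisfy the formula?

Split on v2, then v5.
  v2=1, v5=1: remaining (v1,v3,v4,v6,v7) ∈ {(1,1,0,0,0); (1,1,1,0,0)} — 2.
  v2=1, v5=0: a clause becomes empty — 0.
  v2=0, v5=1: remaining (v1,v3,v4,v6,v7) ∈ {(0,0,0,1,0); (0,0,0,1,1)} — 2.
  v2=0, v5=0: 13 of the 32 assignments to (v1,v3,v4,v6,v7) work.
Total: 2 + 0 + 2 + 13 = 17.

17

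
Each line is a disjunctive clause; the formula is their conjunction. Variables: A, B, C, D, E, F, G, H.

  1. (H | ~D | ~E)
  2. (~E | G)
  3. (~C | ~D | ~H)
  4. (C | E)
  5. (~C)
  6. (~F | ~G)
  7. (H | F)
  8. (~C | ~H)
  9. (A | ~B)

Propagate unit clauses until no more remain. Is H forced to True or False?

(~C) is a unit clause: C = False.
From (C | E) and C = False: E = True.
(~E | G): since E = True, the clause reduces to (G). G = True.
From (~G | ~F) and G = True: F = False.
(F | H) with F = False leaves only H, so H = True.

True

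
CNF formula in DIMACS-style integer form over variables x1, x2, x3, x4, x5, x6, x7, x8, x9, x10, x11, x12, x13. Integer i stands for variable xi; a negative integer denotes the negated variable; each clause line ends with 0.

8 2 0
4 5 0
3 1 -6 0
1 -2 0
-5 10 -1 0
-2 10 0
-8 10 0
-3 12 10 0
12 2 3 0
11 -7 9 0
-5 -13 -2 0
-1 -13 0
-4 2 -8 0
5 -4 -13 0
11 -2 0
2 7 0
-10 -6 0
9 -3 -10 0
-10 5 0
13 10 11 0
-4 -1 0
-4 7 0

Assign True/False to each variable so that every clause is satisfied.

x1 = 1  x2 = 0  x3 = 0  x4 = 0  x5 = 1  x6 = 0  x7 = 1  x8 = 1  x9 = 1  x10 = 1  x11 = 0  x12 = 1  x13 = 0

x6 occurs only negated in the remaining clauses — set x6 = False.
x9 occurs only positively in the remaining clauses — set x9 = True.
Set x1 = True and propagate.
  then x13 is forced to False.
  then x4 is forced to False.
  then x5 is forced to True.
  then x10 is forced to True.
Branch on x2: take x2 = False.
  then x8 is forced to True.
  then x7 is forced to True.
Try x3 = False.
  then x12 is forced to True.
x11 is now unconstrained; take x11 = False.
Every clause has at least one true literal under this assignment.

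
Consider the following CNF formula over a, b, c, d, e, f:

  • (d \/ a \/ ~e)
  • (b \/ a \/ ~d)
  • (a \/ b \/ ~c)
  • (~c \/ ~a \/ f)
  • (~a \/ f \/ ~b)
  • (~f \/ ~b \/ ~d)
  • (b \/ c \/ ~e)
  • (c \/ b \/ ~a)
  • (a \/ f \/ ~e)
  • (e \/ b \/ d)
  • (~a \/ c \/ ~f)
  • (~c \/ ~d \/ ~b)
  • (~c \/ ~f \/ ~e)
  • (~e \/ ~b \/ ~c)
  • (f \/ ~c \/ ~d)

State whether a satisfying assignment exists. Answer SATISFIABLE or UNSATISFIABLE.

SATISFIABLE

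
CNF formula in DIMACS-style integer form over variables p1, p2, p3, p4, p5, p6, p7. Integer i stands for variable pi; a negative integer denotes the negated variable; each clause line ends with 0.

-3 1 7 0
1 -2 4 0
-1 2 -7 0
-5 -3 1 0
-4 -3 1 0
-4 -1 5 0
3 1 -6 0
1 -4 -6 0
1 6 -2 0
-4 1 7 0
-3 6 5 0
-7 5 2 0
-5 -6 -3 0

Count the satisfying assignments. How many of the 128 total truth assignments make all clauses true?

Case analysis on p1 and p3:
  p1=T, p3=T: 9 of the 32 assignments to (p2,p4,p5,p6,p7) work.
  p1=T, p3=F: p6 free; 9 ways for (p2,p4,p5,p7) × 2^1 = 18.
  p1=F, p3=T: a clause becomes empty — 0.
  p1=F, p3=F: remaining (p2,p4,p5,p6,p7) ∈ {(F,F,F,F,F); (F,F,T,F,F); (F,F,T,F,T); (F,T,T,F,T)} — 4.
Total: 9 + 18 + 0 + 4 = 31.

31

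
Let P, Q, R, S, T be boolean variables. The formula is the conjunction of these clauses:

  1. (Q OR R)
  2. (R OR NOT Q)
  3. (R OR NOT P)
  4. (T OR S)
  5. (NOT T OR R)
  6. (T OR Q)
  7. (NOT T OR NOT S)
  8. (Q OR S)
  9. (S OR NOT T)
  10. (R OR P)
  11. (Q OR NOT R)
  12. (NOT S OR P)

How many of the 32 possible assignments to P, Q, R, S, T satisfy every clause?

1

Satisfying assignments:
  P=1 Q=1 R=1 S=1 T=0
That's 1 in total.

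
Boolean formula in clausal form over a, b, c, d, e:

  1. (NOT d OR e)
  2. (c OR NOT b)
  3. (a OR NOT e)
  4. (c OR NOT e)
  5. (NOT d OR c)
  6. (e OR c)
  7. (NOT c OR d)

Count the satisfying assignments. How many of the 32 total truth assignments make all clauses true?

2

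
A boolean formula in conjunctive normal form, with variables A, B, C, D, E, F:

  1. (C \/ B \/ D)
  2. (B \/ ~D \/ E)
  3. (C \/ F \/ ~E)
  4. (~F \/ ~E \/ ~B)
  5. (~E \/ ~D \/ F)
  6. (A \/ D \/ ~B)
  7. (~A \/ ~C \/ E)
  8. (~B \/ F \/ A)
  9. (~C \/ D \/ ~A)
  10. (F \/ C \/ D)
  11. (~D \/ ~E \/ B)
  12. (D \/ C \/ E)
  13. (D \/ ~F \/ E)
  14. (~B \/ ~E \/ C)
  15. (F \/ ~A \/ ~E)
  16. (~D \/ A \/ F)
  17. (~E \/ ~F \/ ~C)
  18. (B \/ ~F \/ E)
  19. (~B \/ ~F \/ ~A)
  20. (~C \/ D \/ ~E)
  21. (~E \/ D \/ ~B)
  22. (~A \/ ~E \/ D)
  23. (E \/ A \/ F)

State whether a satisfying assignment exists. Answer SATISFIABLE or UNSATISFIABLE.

SATISFIABLE

Branch on A: take A = False.
Set B = True and propagate.
  then D is forced to True.
  then F is forced to True.
  then E is forced to False.
C is now unconstrained; take C = True.
So A = False, B = True, C = True, D = True, E = False, F = True is a satisfying assignment.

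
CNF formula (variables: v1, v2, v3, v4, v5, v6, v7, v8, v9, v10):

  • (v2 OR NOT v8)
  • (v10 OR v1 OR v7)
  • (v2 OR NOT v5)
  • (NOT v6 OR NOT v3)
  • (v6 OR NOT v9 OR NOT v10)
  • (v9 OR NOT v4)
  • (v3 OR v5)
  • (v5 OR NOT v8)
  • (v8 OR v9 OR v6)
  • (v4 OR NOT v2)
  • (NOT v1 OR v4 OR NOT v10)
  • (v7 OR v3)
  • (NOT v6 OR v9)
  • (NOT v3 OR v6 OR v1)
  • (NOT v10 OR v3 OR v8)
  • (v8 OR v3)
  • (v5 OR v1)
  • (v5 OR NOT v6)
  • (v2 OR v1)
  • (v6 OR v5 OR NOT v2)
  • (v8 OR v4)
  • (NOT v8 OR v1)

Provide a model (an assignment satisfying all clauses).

v1=T  v2=F  v3=T  v4=T  v5=F  v6=F  v7=T  v8=F  v9=T  v10=F

v7 occurs only positively in the remaining clauses — set v7 = True.
Set v1 = True and propagate.
Set v2 = False and propagate.
  then v8 is forced to False.
  then v5 is forced to False.
  then v3 is forced to True.
  then v6 is forced to False.
  then v9 is forced to True.
  then v10 is forced to False.
  then v4 is forced to True.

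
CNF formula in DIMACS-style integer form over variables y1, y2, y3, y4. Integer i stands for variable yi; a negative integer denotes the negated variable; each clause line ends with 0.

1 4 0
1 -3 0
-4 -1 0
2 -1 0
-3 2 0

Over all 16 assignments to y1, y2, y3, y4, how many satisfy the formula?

4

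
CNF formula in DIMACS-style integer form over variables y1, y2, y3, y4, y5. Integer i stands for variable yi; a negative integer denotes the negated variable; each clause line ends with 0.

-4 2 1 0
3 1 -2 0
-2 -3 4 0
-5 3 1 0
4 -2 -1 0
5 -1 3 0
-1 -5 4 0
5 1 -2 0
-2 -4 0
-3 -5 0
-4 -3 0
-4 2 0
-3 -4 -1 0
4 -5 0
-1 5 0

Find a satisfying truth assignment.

y1=False, y2=False, y3=True, y4=False, y5=False

Check each clause:
  1. (y2 || !y4 || y1) — !y4 is true.
  2. (y1 || !y2 || y3) — y3 is true.
  3. (!y3 || !y2 || y4) — !y2 is true.
  4. (!y5 || y3 || y1) — y3 is true.
  5. (y4 || !y2 || !y1) — !y1 is true.
  6. (y5 || !y1 || y3) — y3 is true.
  7. (!y1 || y4 || !y5) — !y5 is true.
  8. (y1 || y5 || !y2) — !y2 is true.
  9. (!y4 || !y2) — !y4 is true.
  10. (!y5 || !y3) — !y5 is true.
  11. (!y3 || !y4) — !y4 is true.
  12. (!y4 || y2) — !y4 is true.
  13. (!y4 || !y3 || !y1) — !y4 is true.
  14. (y4 || !y5) — !y5 is true.
  15. (!y1 || y5) — !y1 is true.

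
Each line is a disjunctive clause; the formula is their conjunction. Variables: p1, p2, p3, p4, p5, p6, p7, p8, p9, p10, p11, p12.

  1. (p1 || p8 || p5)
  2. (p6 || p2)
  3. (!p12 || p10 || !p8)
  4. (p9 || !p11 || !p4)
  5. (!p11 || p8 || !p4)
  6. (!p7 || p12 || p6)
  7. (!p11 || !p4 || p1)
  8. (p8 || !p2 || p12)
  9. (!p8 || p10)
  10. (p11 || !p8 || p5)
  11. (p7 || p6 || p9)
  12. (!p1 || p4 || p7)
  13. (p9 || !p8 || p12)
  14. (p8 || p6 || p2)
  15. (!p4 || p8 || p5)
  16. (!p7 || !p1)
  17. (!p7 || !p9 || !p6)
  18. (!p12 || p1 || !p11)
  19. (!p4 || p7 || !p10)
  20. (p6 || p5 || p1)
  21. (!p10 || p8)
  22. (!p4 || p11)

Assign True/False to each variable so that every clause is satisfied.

p1=F  p2=F  p3=F  p4=F  p5=F  p6=T  p7=F  p8=T  p9=T  p10=T  p11=T  p12=F

Check each clause:
  1. (p5 || p1 || p8) — p8 is true.
  2. (p2 || p6) — p6 is true.
  3. (!p8 || !p12 || p10) — p10 is true.
  4. (p9 || !p11 || !p4) — p9 is true.
  5. (!p4 || p8 || !p11) — p8 is true.
  6. (p6 || !p7 || p12) — !p7 is true.
  7. (!p4 || !p11 || p1) — !p4 is true.
  8. (p12 || !p2 || p8) — p8 is true.
  9. (p10 || !p8) — p10 is true.
  10. (p5 || p11 || !p8) — p11 is true.
  11. (p9 || p6 || p7) — p9 is true.
  12. (p7 || p4 || !p1) — !p1 is true.
  13. (p9 || !p8 || p12) — p9 is true.
  14. (p2 || p6 || p8) — p8 is true.
  15. (!p4 || p5 || p8) — p8 is true.
  16. (!p7 || !p1) — !p7 is true.
  17. (!p6 || !p7 || !p9) — !p7 is true.
  18. (p1 || !p12 || !p11) — !p12 is true.
  19. (!p10 || !p4 || p7) — !p4 is true.
  20. (p1 || p6 || p5) — p6 is true.
  21. (!p10 || p8) — p8 is true.
  22. (!p4 || p11) — p11 is true.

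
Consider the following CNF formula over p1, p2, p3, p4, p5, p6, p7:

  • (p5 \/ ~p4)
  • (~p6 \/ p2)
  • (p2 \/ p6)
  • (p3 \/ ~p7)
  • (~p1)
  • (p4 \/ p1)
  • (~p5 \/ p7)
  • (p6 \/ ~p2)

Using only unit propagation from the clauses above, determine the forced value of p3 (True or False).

True

(~p1) is a unit clause: p1 = False.
From (p4 \/ p1) and p1 = False: p4 = True.
(~p4 \/ p5) with p4 = True leaves only p5, so p5 = True.
(~p5 \/ p7) with p5 = True leaves only p7, so p7 = True.
From (p3 \/ ~p7) and p7 = True: p3 = True.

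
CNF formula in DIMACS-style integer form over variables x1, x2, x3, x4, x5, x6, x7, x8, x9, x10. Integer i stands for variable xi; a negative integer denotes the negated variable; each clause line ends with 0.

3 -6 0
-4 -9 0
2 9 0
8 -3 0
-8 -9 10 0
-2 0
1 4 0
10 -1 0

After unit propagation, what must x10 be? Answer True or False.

True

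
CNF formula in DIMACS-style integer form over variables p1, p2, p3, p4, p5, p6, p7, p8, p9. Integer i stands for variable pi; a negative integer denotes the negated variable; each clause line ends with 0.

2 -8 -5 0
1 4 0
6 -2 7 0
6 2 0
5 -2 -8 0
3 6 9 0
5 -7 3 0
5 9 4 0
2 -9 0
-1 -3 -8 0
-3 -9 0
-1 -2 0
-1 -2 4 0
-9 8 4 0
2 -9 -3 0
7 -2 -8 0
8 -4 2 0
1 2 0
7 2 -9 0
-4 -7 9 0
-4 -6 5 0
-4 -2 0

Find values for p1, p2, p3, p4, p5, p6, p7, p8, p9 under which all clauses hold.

Try p1 = True.
  then p2 is forced to False.
  then p6 is forced to True.
  then p9 is forced to False.
For the remaining variables, p3 = True, p4 = False, p5 = True, p7 = True, p8 = False works.

p1=1, p2=0, p3=1, p4=0, p5=1, p6=1, p7=1, p8=0, p9=0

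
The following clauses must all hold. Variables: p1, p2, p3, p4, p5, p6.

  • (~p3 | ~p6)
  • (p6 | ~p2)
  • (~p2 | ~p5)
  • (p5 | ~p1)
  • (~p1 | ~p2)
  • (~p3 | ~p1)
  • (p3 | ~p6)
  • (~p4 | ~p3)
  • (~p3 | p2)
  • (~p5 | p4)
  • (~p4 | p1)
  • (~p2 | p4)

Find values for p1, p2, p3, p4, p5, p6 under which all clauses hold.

Try p1 = False.
  then p4 is forced to False.
  then p5 is forced to False.
  then p2 is forced to False.
  then p3 is forced to False.
  then p6 is forced to False.

p1=0  p2=0  p3=0  p4=0  p5=0  p6=0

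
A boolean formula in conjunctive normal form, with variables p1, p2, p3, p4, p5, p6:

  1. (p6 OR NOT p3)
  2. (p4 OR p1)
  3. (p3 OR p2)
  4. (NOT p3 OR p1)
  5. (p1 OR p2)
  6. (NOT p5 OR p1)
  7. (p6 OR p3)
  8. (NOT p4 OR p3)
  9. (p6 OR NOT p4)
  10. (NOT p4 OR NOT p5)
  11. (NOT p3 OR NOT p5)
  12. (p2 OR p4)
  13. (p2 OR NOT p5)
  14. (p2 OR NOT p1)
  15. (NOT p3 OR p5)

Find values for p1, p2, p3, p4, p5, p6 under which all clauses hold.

p1=1, p2=1, p3=0, p4=0, p5=1, p6=1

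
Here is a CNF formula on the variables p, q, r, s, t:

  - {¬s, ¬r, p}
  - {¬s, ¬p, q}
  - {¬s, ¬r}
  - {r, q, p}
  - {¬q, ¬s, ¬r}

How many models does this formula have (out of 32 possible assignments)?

Case analysis on r and s:
  r=1, s=1: a clause becomes empty — 0.
  r=1, s=0: p, q, t free → 2^3 = 8.
  r=0, s=1: remaining (p,q,t) ∈ {(0,1,0); (0,1,1); (1,1,0); (1,1,1)} — 4.
  r=0, s=0: t free; 3 ways for (p,q) × 2^1 = 6.
Total: 0 + 8 + 4 + 6 = 18.

18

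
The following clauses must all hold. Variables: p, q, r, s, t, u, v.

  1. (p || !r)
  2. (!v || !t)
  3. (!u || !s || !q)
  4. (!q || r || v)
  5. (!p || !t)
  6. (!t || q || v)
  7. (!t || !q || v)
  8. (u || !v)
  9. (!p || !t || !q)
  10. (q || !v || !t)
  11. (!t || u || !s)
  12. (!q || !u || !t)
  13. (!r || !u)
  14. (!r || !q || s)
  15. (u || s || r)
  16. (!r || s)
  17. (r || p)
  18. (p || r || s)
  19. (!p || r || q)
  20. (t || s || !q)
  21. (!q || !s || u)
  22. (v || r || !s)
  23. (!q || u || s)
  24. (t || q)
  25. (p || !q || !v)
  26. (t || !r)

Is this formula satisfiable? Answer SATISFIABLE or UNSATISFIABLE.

q = True:
  r = True:
    propagation gives p=True, t=False; an empty clause results — contradiction.
  r = False:
    propagation gives v=True, t=False, u=True, s=False; an empty clause results — contradiction.
q = False:
  propagation gives t=True, v=False; an empty clause results — contradiction.
Every branch closes, so no satisfying assignment exists.

UNSATISFIABLE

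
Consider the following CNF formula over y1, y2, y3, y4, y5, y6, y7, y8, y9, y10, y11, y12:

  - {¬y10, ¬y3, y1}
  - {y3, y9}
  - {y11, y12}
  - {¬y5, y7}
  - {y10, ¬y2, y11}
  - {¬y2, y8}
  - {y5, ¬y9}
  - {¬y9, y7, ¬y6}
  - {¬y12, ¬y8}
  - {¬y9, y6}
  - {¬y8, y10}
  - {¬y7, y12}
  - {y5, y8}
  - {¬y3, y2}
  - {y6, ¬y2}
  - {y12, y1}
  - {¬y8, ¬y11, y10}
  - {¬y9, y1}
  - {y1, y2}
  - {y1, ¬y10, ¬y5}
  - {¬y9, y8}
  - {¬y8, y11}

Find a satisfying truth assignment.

y1 occurs only positively in the remaining clauses — set y1 = True.
Set y2 = True and propagate.
  then y8 is forced to True.
  then y12 is forced to False.
  then y11 is forced to True.
  then y10 is forced to True.
  then y7 is forced to False.
  then y5 is forced to False.
  then y9 is forced to False.
  then y3 is forced to True.
  then y6 is forced to True.
y4 is now unconstrained; take y4 = True.
Every clause has at least one true literal under this assignment.

y1 = True, y2 = True, y3 = True, y4 = True, y5 = False, y6 = True, y7 = False, y8 = True, y9 = False, y10 = True, y11 = True, y12 = False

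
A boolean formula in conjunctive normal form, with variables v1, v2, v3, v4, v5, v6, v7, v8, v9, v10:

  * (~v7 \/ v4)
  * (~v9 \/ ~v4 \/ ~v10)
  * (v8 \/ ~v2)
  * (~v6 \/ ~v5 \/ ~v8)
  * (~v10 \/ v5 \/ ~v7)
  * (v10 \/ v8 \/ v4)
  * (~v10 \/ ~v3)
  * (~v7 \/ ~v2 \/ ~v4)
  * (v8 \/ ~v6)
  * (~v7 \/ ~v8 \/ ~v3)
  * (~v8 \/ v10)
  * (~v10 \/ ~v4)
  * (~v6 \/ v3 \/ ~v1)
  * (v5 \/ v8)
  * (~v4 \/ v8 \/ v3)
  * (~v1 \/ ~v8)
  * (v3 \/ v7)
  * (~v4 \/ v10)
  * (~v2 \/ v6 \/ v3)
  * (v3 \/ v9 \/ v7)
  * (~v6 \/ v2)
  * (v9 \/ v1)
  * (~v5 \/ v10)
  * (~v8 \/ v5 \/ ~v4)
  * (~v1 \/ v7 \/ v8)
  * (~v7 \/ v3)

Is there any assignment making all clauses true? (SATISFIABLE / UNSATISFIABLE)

UNSATISFIABLE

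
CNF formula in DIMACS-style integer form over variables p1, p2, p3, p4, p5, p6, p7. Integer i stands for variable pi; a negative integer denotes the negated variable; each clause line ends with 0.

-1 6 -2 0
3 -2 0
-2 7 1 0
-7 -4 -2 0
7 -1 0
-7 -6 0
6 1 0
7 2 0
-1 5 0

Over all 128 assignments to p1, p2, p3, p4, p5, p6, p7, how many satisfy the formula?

4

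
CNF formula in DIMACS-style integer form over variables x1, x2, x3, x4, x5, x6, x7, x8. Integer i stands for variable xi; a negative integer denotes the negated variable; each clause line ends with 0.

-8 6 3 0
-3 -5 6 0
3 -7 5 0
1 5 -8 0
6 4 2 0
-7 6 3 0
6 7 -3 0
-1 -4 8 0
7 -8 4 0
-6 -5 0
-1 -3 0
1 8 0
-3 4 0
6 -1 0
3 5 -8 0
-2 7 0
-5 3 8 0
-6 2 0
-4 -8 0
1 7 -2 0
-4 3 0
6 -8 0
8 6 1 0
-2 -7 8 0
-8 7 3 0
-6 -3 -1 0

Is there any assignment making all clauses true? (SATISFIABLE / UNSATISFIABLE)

UNSATISFIABLE

x3 = True:
  propagation gives x1=False, x8=True, x5=True, x6=True; an empty clause results — contradiction.
x3 = False:
  x8 = True:
    propagation gives x6=True, x7=True, x5=True; an empty clause results — contradiction.
  x8 = False:
    propagation gives x1=True, x6=True, x5=False, x7=False; an empty clause results — contradiction.
Every branch closes, so no satisfying assignment exists.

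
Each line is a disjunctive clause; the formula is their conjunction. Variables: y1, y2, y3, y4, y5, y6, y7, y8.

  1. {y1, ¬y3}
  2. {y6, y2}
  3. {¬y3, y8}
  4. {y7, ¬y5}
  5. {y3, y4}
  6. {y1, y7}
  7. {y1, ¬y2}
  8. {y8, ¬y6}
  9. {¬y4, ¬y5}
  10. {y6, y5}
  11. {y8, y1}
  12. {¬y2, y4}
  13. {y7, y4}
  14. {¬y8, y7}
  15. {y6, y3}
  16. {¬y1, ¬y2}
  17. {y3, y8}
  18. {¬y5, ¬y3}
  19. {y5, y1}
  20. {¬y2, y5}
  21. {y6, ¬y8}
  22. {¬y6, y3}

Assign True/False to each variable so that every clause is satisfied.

y1=True, y2=False, y3=True, y4=True, y5=False, y6=True, y7=True, y8=True

y7 occurs only positively in the remaining clauses — set y7 = True.
Branch on y1: take y1 = True.
  then y2 is forced to False.
  then y6 is forced to True.
  then y8 is forced to True.
  then y3 is forced to True.
  then y5 is forced to False.
y4 is now unconstrained; take y4 = True.
Every clause has at least one true literal under this assignment.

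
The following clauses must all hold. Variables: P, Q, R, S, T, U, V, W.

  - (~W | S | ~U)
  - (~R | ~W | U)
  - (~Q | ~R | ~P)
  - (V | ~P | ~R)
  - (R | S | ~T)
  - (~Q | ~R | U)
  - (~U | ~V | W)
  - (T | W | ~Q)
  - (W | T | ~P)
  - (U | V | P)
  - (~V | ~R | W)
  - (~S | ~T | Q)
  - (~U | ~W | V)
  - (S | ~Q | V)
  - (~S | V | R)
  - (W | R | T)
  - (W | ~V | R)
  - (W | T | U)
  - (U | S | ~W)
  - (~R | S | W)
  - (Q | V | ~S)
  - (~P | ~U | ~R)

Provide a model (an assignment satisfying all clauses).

Set P = True and propagate.
Set Q = False and propagate.
The remaining clauses are satisfied by R = False, S = True, T = False, U = True, V = True, W = True.
Every clause has at least one true literal under this assignment.
Check each clause:
  1. (~U | ~W | S) — S is true.
  2. (~W | ~R | U) — ~R is true.
  3. (~R | ~Q | ~P) — ~R is true.
  4. (~P | V | ~R) — ~R is true.
  5. (~T | S | R) — ~T is true.
  6. (U | ~R | ~Q) — ~R is true.
  7. (W | ~U | ~V) — W is true.
  8. (~Q | W | T) — W is true.
  9. (T | ~P | W) — W is true.
  10. (U | P | V) — P is true.
  11. (W | ~R | ~V) — W is true.
  12. (~T | ~S | Q) — ~T is true.
  13. (~U | ~W | V) — V is true.
  14. (V | S | ~Q) — S is true.
  15. (~S | V | R) — V is true.
  16. (W | R | T) — W is true.
  17. (W | R | ~V) — W is true.
  18. (W | U | T) — W is true.
  19. (U | ~W | S) — S is true.
  20. (S | W | ~R) — W is true.
  21. (V | Q | ~S) — V is true.
  22. (~U | ~P | ~R) — ~R is true.

P=1, Q=0, R=0, S=1, T=0, U=1, V=1, W=1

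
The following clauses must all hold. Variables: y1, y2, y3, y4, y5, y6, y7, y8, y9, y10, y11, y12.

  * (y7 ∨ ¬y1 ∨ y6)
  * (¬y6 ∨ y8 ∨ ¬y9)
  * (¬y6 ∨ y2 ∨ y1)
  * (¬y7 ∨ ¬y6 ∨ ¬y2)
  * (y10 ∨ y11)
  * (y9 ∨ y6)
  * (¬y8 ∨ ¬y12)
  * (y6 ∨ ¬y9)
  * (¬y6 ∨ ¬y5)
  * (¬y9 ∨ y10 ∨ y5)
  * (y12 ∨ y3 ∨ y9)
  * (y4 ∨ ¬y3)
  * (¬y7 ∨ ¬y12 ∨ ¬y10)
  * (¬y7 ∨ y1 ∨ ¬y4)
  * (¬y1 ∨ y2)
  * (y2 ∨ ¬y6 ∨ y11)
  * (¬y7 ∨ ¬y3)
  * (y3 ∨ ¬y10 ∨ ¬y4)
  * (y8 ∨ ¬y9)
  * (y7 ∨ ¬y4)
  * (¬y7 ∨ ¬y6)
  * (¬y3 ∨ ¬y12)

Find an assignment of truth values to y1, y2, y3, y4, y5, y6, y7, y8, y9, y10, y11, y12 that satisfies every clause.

y1=True, y2=True, y3=False, y4=False, y5=False, y6=True, y7=False, y8=True, y9=True, y10=True, y11=False, y12=False

Check each clause:
  1. (y7 ∨ y6 ∨ ¬y1) — y6 is true.
  2. (¬y6 ∨ ¬y9 ∨ y8) — y8 is true.
  3. (¬y6 ∨ y2 ∨ y1) — y1 is true.
  4. (¬y6 ∨ ¬y7 ∨ ¬y2) — ¬y7 is true.
  5. (y10 ∨ y11) — y10 is true.
  6. (y9 ∨ y6) — y9 is true.
  7. (¬y12 ∨ ¬y8) — ¬y12 is true.
  8. (y6 ∨ ¬y9) — y6 is true.
  9. (¬y5 ∨ ¬y6) — ¬y5 is true.
  10. (¬y9 ∨ y5 ∨ y10) — y10 is true.
  11. (y12 ∨ y9 ∨ y3) — y9 is true.
  12. (¬y3 ∨ y4) — ¬y3 is true.
  13. (¬y7 ∨ ¬y10 ∨ ¬y12) — ¬y7 is true.
  14. (¬y4 ∨ y1 ∨ ¬y7) — y1 is true.
  15. (y2 ∨ ¬y1) — y2 is true.
  16. (y2 ∨ ¬y6 ∨ y11) — y2 is true.
  17. (¬y7 ∨ ¬y3) — ¬y7 is true.
  18. (y3 ∨ ¬y10 ∨ ¬y4) — ¬y4 is true.
  19. (¬y9 ∨ y8) — y8 is true.
  20. (¬y4 ∨ y7) — ¬y4 is true.
  21. (¬y6 ∨ ¬y7) — ¬y7 is true.
  22. (¬y3 ∨ ¬y12) — ¬y12 is true.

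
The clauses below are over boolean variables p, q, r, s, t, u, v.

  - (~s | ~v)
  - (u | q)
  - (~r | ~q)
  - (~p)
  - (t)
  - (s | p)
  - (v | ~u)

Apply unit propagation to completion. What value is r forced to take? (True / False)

Unit clause (~p) sets p = False.
Unit clause (t) sets t = True.
(s | p): since p = False, the clause reduces to (s). s = True.
From (~v | ~s) and s = True: v = False.
From (~u | v) and v = False: u = False.
From (q | u) and u = False: q = True.
(~q | ~r) with q = True leaves only ~r, so r = False.

False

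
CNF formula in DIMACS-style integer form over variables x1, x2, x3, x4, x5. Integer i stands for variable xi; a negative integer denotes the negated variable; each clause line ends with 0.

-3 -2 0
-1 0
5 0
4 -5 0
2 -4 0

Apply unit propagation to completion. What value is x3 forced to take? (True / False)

(!x1) is a unit clause: x1 = False.
(x5) stands alone — x5 = True.
In (x4 || !x5), !x5 is now false; x4 must hold, so x4 = True.
From (x2 || !x4) and x4 = True: x2 = True.
In (!x2 || !x3), !x2 is now false; !x3 must hold, so x3 = False.

False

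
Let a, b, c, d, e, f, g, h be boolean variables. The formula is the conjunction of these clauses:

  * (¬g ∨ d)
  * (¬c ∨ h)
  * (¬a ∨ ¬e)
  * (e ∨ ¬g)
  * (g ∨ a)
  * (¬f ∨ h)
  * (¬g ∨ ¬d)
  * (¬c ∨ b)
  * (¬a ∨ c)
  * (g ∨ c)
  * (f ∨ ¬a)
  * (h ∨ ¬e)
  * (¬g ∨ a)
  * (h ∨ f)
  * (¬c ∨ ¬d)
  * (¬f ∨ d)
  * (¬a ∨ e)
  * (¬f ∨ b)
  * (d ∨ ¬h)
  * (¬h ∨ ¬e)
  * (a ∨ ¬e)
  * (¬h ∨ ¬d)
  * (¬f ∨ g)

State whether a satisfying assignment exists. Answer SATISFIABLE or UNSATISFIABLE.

a = True:
  propagation gives e=False; an empty clause results — contradiction.
a = False:
  propagation gives g=True; an empty clause results — contradiction.
Every branch closes, so no satisfying assignment exists.

UNSATISFIABLE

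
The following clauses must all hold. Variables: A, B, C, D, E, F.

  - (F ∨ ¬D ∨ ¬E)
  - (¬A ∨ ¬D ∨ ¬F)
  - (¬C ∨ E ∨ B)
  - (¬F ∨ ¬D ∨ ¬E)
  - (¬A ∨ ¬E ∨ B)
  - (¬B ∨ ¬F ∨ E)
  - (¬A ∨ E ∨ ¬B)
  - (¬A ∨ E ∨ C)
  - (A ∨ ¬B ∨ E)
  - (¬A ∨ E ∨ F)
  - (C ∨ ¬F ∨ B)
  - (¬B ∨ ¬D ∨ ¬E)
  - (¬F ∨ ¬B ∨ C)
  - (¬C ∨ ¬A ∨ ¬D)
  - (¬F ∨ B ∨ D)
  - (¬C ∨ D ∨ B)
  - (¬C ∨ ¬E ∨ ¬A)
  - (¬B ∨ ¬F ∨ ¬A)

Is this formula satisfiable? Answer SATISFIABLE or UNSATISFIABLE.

SATISFIABLE

Set A = False and propagate.
Branch on B: take B = True.
  then E is forced to True.
  then D is forced to False.
For the remaining variables, C = True, F = True works.
So A = F, B = T, C = T, D = F, E = T, F = T is a satisfying assignment.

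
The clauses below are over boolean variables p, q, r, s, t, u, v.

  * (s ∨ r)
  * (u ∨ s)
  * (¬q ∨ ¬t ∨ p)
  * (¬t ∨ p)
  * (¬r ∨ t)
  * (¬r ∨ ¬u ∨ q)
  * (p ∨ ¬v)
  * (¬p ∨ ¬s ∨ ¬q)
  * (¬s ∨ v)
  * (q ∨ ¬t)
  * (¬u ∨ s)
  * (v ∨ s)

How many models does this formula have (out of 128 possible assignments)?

2

Satisfying assignments:
  p=T q=F r=F s=T t=F u=F v=T
  p=T q=F r=F s=T t=F u=T v=T
Count: 2.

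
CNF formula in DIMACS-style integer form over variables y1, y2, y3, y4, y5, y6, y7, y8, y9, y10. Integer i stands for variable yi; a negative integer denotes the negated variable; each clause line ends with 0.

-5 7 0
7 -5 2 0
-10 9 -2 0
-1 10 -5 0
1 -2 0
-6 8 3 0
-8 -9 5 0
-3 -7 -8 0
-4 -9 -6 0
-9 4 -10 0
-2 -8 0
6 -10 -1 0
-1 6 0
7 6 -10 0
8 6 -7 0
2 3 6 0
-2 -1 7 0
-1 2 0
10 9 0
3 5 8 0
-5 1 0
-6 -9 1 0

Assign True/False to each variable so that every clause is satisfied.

y1 = False, y2 = False, y3 = True, y4 = True, y5 = False, y6 = True, y7 = False, y8 = True, y9 = False, y10 = True

Check each clause:
  1. (y7 \/ ~y5) — ~y5 is true.
  2. (y7 \/ y2 \/ ~y5) — ~y5 is true.
  3. (y9 \/ ~y2 \/ ~y10) — ~y2 is true.
  4. (~y1 \/ ~y5 \/ y10) — y10 is true.
  5. (y1 \/ ~y2) — ~y2 is true.
  6. (y3 \/ y8 \/ ~y6) — y8 is true.
  7. (~y8 \/ y5 \/ ~y9) — ~y9 is true.
  8. (~y8 \/ ~y3 \/ ~y7) — ~y7 is true.
  9. (~y9 \/ ~y6 \/ ~y4) — ~y9 is true.
  10. (~y10 \/ y4 \/ ~y9) — y4 is true.
  11. (~y8 \/ ~y2) — ~y2 is true.
  12. (~y10 \/ ~y1 \/ y6) — ~y1 is true.
  13. (~y1 \/ y6) — y6 is true.
  14. (y6 \/ ~y10 \/ y7) — y6 is true.
  15. (~y7 \/ y6 \/ y8) — y8 is true.
  16. (y2 \/ y3 \/ y6) — y3 is true.
  17. (y7 \/ ~y1 \/ ~y2) — ~y1 is true.
  18. (y2 \/ ~y1) — ~y1 is true.
  19. (y10 \/ y9) — y10 is true.
  20. (y3 \/ y8 \/ y5) — y8 is true.
  21. (~y5 \/ y1) — ~y5 is true.
  22. (~y9 \/ ~y6 \/ y1) — ~y9 is true.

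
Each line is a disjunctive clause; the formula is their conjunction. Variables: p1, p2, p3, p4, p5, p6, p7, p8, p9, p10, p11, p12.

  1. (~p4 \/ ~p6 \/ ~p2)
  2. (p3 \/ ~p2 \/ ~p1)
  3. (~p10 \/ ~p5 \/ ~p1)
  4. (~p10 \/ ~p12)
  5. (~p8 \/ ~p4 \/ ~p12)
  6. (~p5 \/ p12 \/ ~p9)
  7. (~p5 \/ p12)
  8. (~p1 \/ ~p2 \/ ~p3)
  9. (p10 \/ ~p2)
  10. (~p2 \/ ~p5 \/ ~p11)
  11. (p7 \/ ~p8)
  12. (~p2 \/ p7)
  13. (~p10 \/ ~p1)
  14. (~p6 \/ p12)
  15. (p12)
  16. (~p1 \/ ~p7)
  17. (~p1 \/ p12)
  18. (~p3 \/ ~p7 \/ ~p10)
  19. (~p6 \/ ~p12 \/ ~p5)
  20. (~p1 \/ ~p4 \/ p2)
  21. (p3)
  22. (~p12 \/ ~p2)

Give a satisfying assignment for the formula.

p1 = True, p2 = False, p3 = True, p4 = False, p5 = False, p6 = True, p7 = False, p8 = False, p9 = False, p10 = False, p11 = True, p12 = True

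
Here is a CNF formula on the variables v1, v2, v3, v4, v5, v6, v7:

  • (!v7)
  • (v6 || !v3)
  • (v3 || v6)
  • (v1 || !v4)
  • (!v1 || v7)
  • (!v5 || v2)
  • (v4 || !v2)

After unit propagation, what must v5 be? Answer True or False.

(!v7) stands alone — v7 = False.
In (v7 || !v1), v7 is now false; !v1 must hold, so v1 = False.
(!v4 || v1): since v1 = False, the clause reduces to (!v4). v4 = False.
From (!v2 || v4) and v4 = False: v2 = False.
In (v2 || !v5), v2 is now false; !v5 must hold, so v5 = False.

False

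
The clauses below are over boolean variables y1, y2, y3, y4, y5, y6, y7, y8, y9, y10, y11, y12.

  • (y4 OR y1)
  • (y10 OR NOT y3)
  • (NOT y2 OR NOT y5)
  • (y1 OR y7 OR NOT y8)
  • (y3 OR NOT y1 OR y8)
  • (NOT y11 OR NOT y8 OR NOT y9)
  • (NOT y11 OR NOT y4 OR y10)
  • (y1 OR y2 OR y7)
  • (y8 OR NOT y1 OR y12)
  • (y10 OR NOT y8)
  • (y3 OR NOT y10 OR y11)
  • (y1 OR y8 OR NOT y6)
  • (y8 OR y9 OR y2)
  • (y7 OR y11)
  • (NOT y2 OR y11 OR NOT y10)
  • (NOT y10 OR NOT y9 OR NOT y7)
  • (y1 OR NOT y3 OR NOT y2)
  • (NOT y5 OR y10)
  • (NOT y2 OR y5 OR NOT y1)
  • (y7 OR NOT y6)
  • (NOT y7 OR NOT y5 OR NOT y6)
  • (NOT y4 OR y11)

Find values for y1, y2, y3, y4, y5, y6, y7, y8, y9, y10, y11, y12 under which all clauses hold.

y1=0, y2=0, y3=0, y4=1, y5=0, y6=1, y7=1, y8=1, y9=0, y10=1, y11=1, y12=1

Pure literal: y12 appears only positively; assign y12 = True.
Set y1 = False and propagate.
  then y4 is forced to True.
  then y11 is forced to True.
  then y10 is forced to True.
Branch on y2: take y2 = False.
  then y7 is forced to True.
  then y9 is forced to False.
  then y8 is forced to True.
Try y5 = False.
y3, y6 are now unconstrained; take y3 = False, y6 = True.
Check each clause:
  1. (y4 OR y1) — y4 is true.
  2. (NOT y3 OR y10) — y10 is true.
  3. (NOT y5 OR NOT y2) — NOT y5 is true.
  4. (NOT y8 OR y1 OR y7) — y7 is true.
  5. (y3 OR NOT y1 OR y8) — y8 is true.
  6. (NOT y9 OR NOT y8 OR NOT y11) — NOT y9 is true.
  7. (NOT y11 OR y10 OR NOT y4) — y10 is true.
  8. (y2 OR y1 OR y7) — y7 is true.
  9. (y8 OR y12 OR NOT y1) — y8 is true.
  10. (y10 OR NOT y8) — y10 is true.
  11. (NOT y10 OR y11 OR y3) — y11 is true.
  12. (y1 OR NOT y6 OR y8) — y8 is true.
  13. (y8 OR y9 OR y2) — y8 is true.
  14. (y11 OR y7) — y11 is true.
  15. (NOT y10 OR y11 OR NOT y2) — y11 is true.
  16. (NOT y7 OR NOT y10 OR NOT y9) — NOT y9 is true.
  17. (NOT y3 OR y1 OR NOT y2) — NOT y3 is true.
  18. (NOT y5 OR y10) — y10 is true.
  19. (NOT y1 OR NOT y2 OR y5) — NOT y2 is true.
  20. (y7 OR NOT y6) — y7 is true.
  21. (NOT y6 OR NOT y7 OR NOT y5) — NOT y5 is true.
  22. (NOT y4 OR y11) — y11 is true.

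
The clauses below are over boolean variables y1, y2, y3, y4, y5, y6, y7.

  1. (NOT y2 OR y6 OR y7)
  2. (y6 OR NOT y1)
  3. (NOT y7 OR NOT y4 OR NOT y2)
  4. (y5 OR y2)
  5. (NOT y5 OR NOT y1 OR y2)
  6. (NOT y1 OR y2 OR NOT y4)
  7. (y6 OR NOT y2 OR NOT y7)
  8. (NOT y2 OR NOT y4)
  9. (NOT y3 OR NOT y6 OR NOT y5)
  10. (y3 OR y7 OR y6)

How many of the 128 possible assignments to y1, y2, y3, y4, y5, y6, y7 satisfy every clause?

Case analysis on y2 and y6:
  y2=T, y6=T: y1, y7 free; 3 ways for (y3,y4,y5) × 2^2 = 12.
  y2=T, y6=F: a clause becomes empty — 0.
  y2=F, y6=T: remaining (y1,y3,y4,y5,y7) ∈ {(F,F,F,T,F); (F,F,F,T,T); (F,F,T,T,F); (F,F,T,T,T)} — 4.
  y2=F, y6=F: y4 free; 3 ways for (y1,y3,y5,y7) × 2^1 = 6.
Total: 12 + 0 + 4 + 6 = 22.

22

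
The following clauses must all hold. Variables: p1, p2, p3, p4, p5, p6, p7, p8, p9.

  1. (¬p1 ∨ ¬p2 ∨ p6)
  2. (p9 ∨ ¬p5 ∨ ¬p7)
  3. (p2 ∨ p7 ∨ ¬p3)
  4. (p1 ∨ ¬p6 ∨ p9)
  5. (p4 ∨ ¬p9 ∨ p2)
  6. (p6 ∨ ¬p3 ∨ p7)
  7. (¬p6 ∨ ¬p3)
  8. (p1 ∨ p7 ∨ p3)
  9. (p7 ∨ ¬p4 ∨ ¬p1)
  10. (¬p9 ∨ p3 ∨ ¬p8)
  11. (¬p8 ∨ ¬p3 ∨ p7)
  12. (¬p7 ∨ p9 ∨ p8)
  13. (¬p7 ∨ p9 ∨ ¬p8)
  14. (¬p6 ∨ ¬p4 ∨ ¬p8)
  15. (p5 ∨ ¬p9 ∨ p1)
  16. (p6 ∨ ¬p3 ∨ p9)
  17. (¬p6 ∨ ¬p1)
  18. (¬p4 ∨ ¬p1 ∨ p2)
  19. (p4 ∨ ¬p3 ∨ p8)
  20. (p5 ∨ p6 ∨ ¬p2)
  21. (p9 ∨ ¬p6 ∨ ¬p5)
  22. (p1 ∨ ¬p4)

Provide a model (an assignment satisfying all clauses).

Try p1 = True.
  then p6 is forced to False.
  then p2 is forced to False.
  then p4 is forced to False.
  then p9 is forced to False.
  then p3 is forced to False.
The remaining clauses are satisfied by p5 = True, p7 = False, p8 = True.

p1 = True  p2 = False  p3 = False  p4 = False  p5 = True  p6 = False  p7 = False  p8 = True  p9 = False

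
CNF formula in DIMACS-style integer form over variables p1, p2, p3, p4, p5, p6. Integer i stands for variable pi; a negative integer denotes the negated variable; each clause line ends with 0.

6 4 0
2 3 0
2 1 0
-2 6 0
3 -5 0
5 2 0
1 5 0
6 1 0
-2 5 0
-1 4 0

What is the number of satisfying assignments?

The models are:
  p1=0 p2=1 p3=1 p4=0 p5=1 p6=1
  p1=0 p2=1 p3=1 p4=1 p5=1 p6=1
  p1=1 p2=0 p3=1 p4=1 p5=1 p6=0
  p1=1 p2=0 p3=1 p4=1 p5=1 p6=1
  p1=1 p2=1 p3=1 p4=1 p5=1 p6=1
That's 5 in total.

5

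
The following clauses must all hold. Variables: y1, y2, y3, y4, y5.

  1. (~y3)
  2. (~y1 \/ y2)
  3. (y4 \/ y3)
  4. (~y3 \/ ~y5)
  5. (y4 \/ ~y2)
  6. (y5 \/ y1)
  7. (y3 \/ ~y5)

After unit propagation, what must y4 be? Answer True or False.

(~y3) is a unit clause: y3 = False.
(y4 \/ y3) with y3 = False leaves only y4, so y4 = True.

True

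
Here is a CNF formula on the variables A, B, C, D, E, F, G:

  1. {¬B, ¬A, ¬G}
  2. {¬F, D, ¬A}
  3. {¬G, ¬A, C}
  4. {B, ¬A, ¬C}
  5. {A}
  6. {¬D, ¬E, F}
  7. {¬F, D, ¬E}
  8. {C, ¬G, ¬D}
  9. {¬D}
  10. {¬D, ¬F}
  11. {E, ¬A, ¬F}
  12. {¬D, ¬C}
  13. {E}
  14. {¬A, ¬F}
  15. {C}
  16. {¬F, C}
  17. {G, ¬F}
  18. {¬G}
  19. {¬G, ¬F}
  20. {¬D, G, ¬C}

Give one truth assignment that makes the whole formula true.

(A) is a unit clause, so A = True.
The clause (¬D) is unit: D must be False.
(¬F) is a unit clause, so F = False.
Unit propagation: (E) forces E = True.
(C) is a unit clause, so C = True.
The clause (B) is unit: B must be True.
The clause (¬G) is unit: G must be False.

A=T, B=T, C=T, D=F, E=T, F=F, G=F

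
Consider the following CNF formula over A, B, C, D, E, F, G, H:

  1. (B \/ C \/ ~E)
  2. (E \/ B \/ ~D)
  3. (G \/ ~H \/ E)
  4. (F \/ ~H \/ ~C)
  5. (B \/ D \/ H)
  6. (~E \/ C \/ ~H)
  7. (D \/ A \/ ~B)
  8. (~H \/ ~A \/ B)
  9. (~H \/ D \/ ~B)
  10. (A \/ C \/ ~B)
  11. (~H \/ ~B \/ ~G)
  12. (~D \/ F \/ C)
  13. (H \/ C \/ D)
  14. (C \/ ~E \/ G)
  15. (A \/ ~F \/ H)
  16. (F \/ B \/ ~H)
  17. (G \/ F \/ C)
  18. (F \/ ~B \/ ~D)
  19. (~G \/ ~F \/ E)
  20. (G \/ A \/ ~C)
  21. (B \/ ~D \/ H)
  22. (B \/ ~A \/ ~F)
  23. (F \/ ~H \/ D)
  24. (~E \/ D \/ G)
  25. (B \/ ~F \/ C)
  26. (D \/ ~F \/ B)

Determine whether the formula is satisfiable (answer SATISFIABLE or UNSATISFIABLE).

SATISFIABLE

Try A = False.
The remaining clauses are satisfied by B = False, C = True, D = True, E = True, F = True, G = True, H = True.
So A=False, B=False, C=True, D=True, E=True, F=True, G=True, H=True is a satisfying assignment.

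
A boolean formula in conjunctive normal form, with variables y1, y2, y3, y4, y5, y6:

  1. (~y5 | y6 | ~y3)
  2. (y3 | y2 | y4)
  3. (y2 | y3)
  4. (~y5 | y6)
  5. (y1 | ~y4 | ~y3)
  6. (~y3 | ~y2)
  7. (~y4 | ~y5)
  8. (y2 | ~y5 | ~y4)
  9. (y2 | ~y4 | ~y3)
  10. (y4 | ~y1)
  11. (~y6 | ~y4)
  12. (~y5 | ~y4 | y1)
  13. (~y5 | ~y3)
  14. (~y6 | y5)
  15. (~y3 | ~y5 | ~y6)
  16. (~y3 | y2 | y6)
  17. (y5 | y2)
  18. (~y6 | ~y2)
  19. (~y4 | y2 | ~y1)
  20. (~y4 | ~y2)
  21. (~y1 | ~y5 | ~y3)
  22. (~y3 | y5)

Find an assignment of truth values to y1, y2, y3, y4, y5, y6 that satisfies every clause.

y1 = False  y2 = True  y3 = False  y4 = False  y5 = False  y6 = False

Try y1 = False.
Branch on y2: take y2 = True.
  then y3 is forced to False.
  then y6 is forced to False.
  then y5 is forced to False.
  then y4 is forced to False.
Check each clause:
  1. (y6 | ~y3 | ~y5) — ~y5 is true.
  2. (y3 | y2 | y4) — y2 is true.
  3. (y3 | y2) — y2 is true.
  4. (y6 | ~y5) — ~y5 is true.
  5. (y1 | ~y4 | ~y3) — ~y4 is true.
  6. (~y3 | ~y2) — ~y3 is true.
  7. (~y5 | ~y4) — ~y5 is true.
  8. (~y4 | ~y5 | y2) — y2 is true.
  9. (~y3 | ~y4 | y2) — y2 is true.
  10. (y4 | ~y1) — ~y1 is true.
  11. (~y6 | ~y4) — ~y6 is true.
  12. (~y4 | y1 | ~y5) — ~y5 is true.
  13. (~y5 | ~y3) — ~y5 is true.
  14. (~y6 | y5) — ~y6 is true.
  15. (~y5 | ~y6 | ~y3) — ~y6 is true.
  16. (~y3 | y6 | y2) — y2 is true.
  17. (y2 | y5) — y2 is true.
  18. (~y6 | ~y2) — ~y6 is true.
  19. (~y4 | ~y1 | y2) — y2 is true.
  20. (~y2 | ~y4) — ~y4 is true.
  21. (~y5 | ~y1 | ~y3) — ~y5 is true.
  22. (y5 | ~y3) — ~y3 is true.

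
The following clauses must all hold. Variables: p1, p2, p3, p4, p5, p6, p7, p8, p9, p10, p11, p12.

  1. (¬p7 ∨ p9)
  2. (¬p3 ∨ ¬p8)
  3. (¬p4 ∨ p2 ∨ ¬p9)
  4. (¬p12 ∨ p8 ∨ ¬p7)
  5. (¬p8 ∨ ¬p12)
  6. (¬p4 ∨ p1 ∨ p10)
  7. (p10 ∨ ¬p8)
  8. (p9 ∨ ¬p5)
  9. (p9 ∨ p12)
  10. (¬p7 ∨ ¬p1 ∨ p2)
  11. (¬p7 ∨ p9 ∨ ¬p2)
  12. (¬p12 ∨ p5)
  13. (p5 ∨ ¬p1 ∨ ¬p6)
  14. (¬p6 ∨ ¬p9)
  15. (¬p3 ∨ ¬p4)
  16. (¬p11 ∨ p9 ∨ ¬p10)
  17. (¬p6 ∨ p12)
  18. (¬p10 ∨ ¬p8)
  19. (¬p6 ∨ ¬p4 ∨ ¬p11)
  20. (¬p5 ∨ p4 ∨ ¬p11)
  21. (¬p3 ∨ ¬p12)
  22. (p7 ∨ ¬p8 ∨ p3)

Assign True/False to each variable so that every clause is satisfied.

p1=T, p2=T, p3=F, p4=T, p5=T, p6=F, p7=T, p8=F, p9=T, p10=F, p11=F, p12=F

Check each clause:
  1. (p9 ∨ ¬p7) — p9 is true.
  2. (¬p3 ∨ ¬p8) — ¬p8 is true.
  3. (p2 ∨ ¬p4 ∨ ¬p9) — p2 is true.
  4. (¬p12 ∨ p8 ∨ ¬p7) — ¬p12 is true.
  5. (¬p8 ∨ ¬p12) — ¬p8 is true.
  6. (p1 ∨ p10 ∨ ¬p4) — p1 is true.
  7. (p10 ∨ ¬p8) — ¬p8 is true.
  8. (¬p5 ∨ p9) — p9 is true.
  9. (p12 ∨ p9) — p9 is true.
  10. (p2 ∨ ¬p1 ∨ ¬p7) — p2 is true.
  11. (¬p2 ∨ ¬p7 ∨ p9) — p9 is true.
  12. (p5 ∨ ¬p12) — ¬p12 is true.
  13. (p5 ∨ ¬p1 ∨ ¬p6) — ¬p6 is true.
  14. (¬p6 ∨ ¬p9) — ¬p6 is true.
  15. (¬p3 ∨ ¬p4) — ¬p3 is true.
  16. (¬p11 ∨ ¬p10 ∨ p9) — p9 is true.
  17. (¬p6 ∨ p12) — ¬p6 is true.
  18. (¬p8 ∨ ¬p10) — ¬p8 is true.
  19. (¬p4 ∨ ¬p11 ∨ ¬p6) — ¬p6 is true.
  20. (¬p11 ∨ ¬p5 ∨ p4) — p4 is true.
  21. (¬p3 ∨ ¬p12) — ¬p12 is true.
  22. (p7 ∨ ¬p8 ∨ p3) — ¬p8 is true.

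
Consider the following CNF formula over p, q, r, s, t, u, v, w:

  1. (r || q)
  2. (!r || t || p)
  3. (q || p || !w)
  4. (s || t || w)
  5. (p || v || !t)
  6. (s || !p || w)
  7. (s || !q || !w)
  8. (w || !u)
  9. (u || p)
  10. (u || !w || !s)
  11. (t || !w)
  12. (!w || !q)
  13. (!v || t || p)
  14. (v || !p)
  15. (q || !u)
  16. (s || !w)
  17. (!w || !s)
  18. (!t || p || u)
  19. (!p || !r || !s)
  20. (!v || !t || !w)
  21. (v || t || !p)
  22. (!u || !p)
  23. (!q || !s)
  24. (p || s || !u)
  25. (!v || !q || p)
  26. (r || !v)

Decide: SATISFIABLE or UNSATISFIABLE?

UNSATISFIABLE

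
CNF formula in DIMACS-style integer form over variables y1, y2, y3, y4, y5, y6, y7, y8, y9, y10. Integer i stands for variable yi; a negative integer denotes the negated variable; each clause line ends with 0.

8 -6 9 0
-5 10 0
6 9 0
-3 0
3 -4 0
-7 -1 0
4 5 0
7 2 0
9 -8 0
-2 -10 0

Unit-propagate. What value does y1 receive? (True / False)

False

Unit clause (~y3) sets y3 = False.
From (y3 | ~y4) and y3 = False: y4 = False.
In (y4 | y5), y4 is now false; y5 must hold, so y5 = True.
From (~y5 | y10) and y5 = True: y10 = True.
(~y2 | ~y10): since y10 = True, the clause reduces to (~y2). y2 = False.
(y7 | y2) with y2 = False leaves only y7, so y7 = True.
(~y1 | ~y7): since y7 = True, the clause reduces to (~y1). y1 = False.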